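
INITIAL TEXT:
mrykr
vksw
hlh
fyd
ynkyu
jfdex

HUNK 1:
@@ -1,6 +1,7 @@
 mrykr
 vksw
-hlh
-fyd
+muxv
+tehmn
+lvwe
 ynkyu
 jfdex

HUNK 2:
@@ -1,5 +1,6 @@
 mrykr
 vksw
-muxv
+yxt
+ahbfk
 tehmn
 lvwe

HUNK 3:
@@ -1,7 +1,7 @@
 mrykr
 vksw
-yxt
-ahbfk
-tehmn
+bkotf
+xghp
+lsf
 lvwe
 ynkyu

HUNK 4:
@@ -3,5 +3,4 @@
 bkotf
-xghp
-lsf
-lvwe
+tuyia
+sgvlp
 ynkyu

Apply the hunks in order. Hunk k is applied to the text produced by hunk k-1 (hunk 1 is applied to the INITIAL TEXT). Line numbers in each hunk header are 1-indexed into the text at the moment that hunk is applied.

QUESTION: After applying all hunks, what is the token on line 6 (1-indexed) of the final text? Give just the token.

Hunk 1: at line 1 remove [hlh,fyd] add [muxv,tehmn,lvwe] -> 7 lines: mrykr vksw muxv tehmn lvwe ynkyu jfdex
Hunk 2: at line 1 remove [muxv] add [yxt,ahbfk] -> 8 lines: mrykr vksw yxt ahbfk tehmn lvwe ynkyu jfdex
Hunk 3: at line 1 remove [yxt,ahbfk,tehmn] add [bkotf,xghp,lsf] -> 8 lines: mrykr vksw bkotf xghp lsf lvwe ynkyu jfdex
Hunk 4: at line 3 remove [xghp,lsf,lvwe] add [tuyia,sgvlp] -> 7 lines: mrykr vksw bkotf tuyia sgvlp ynkyu jfdex
Final line 6: ynkyu

Answer: ynkyu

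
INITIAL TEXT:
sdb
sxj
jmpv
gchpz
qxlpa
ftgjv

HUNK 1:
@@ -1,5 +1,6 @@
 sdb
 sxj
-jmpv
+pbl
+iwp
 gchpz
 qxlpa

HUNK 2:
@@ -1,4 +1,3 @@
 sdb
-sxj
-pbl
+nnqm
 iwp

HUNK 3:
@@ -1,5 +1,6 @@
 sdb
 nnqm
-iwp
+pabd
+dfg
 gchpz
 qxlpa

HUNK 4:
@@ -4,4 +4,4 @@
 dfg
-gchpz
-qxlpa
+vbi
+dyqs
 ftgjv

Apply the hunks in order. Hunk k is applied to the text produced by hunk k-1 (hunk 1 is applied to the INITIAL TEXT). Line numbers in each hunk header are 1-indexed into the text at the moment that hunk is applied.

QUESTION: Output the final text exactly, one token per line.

Answer: sdb
nnqm
pabd
dfg
vbi
dyqs
ftgjv

Derivation:
Hunk 1: at line 1 remove [jmpv] add [pbl,iwp] -> 7 lines: sdb sxj pbl iwp gchpz qxlpa ftgjv
Hunk 2: at line 1 remove [sxj,pbl] add [nnqm] -> 6 lines: sdb nnqm iwp gchpz qxlpa ftgjv
Hunk 3: at line 1 remove [iwp] add [pabd,dfg] -> 7 lines: sdb nnqm pabd dfg gchpz qxlpa ftgjv
Hunk 4: at line 4 remove [gchpz,qxlpa] add [vbi,dyqs] -> 7 lines: sdb nnqm pabd dfg vbi dyqs ftgjv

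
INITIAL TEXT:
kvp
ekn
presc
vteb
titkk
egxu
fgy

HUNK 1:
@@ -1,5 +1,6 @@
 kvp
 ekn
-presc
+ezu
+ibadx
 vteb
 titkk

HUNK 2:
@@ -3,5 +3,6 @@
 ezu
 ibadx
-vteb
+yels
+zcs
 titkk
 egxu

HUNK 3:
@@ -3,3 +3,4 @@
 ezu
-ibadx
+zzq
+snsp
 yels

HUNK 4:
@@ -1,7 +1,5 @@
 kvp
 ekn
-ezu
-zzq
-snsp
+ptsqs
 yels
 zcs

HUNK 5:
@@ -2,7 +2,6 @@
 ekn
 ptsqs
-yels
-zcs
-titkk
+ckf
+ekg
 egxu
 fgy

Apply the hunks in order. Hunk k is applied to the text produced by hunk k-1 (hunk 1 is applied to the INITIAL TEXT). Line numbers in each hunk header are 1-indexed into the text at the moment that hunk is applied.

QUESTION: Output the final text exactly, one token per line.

Answer: kvp
ekn
ptsqs
ckf
ekg
egxu
fgy

Derivation:
Hunk 1: at line 1 remove [presc] add [ezu,ibadx] -> 8 lines: kvp ekn ezu ibadx vteb titkk egxu fgy
Hunk 2: at line 3 remove [vteb] add [yels,zcs] -> 9 lines: kvp ekn ezu ibadx yels zcs titkk egxu fgy
Hunk 3: at line 3 remove [ibadx] add [zzq,snsp] -> 10 lines: kvp ekn ezu zzq snsp yels zcs titkk egxu fgy
Hunk 4: at line 1 remove [ezu,zzq,snsp] add [ptsqs] -> 8 lines: kvp ekn ptsqs yels zcs titkk egxu fgy
Hunk 5: at line 2 remove [yels,zcs,titkk] add [ckf,ekg] -> 7 lines: kvp ekn ptsqs ckf ekg egxu fgy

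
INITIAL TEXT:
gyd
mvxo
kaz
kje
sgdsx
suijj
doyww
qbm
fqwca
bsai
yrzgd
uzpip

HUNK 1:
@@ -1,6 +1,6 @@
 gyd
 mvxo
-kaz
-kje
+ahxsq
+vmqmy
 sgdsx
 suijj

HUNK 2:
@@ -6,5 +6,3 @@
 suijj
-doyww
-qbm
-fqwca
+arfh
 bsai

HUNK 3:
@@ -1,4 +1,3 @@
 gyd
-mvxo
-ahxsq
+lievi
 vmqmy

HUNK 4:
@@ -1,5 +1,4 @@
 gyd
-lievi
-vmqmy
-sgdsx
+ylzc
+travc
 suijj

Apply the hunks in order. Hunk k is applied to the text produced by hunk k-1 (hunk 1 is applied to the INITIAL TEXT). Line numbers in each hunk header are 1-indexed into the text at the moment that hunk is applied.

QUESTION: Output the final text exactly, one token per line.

Answer: gyd
ylzc
travc
suijj
arfh
bsai
yrzgd
uzpip

Derivation:
Hunk 1: at line 1 remove [kaz,kje] add [ahxsq,vmqmy] -> 12 lines: gyd mvxo ahxsq vmqmy sgdsx suijj doyww qbm fqwca bsai yrzgd uzpip
Hunk 2: at line 6 remove [doyww,qbm,fqwca] add [arfh] -> 10 lines: gyd mvxo ahxsq vmqmy sgdsx suijj arfh bsai yrzgd uzpip
Hunk 3: at line 1 remove [mvxo,ahxsq] add [lievi] -> 9 lines: gyd lievi vmqmy sgdsx suijj arfh bsai yrzgd uzpip
Hunk 4: at line 1 remove [lievi,vmqmy,sgdsx] add [ylzc,travc] -> 8 lines: gyd ylzc travc suijj arfh bsai yrzgd uzpip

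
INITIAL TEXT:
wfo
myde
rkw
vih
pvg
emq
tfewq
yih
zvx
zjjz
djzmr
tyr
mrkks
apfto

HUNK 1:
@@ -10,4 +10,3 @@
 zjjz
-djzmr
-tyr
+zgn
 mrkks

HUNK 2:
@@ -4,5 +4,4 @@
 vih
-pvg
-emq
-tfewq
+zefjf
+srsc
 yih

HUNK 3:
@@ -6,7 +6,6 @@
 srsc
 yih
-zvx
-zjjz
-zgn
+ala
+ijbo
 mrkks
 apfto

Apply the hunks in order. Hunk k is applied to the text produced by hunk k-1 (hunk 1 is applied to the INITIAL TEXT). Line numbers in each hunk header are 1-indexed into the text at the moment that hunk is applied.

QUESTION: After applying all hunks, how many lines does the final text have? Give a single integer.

Hunk 1: at line 10 remove [djzmr,tyr] add [zgn] -> 13 lines: wfo myde rkw vih pvg emq tfewq yih zvx zjjz zgn mrkks apfto
Hunk 2: at line 4 remove [pvg,emq,tfewq] add [zefjf,srsc] -> 12 lines: wfo myde rkw vih zefjf srsc yih zvx zjjz zgn mrkks apfto
Hunk 3: at line 6 remove [zvx,zjjz,zgn] add [ala,ijbo] -> 11 lines: wfo myde rkw vih zefjf srsc yih ala ijbo mrkks apfto
Final line count: 11

Answer: 11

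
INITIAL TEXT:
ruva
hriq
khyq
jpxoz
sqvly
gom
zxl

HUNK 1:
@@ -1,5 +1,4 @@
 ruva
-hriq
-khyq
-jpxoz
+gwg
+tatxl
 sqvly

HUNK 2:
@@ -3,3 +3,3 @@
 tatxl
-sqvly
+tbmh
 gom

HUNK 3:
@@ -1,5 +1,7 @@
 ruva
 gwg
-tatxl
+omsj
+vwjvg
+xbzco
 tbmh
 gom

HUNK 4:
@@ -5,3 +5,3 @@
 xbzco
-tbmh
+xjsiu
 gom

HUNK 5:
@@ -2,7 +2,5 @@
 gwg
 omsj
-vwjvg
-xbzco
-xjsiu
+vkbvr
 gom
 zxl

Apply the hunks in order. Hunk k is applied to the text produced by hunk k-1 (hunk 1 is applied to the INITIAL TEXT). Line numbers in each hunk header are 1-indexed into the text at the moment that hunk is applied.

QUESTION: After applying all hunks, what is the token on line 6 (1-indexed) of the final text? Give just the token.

Answer: zxl

Derivation:
Hunk 1: at line 1 remove [hriq,khyq,jpxoz] add [gwg,tatxl] -> 6 lines: ruva gwg tatxl sqvly gom zxl
Hunk 2: at line 3 remove [sqvly] add [tbmh] -> 6 lines: ruva gwg tatxl tbmh gom zxl
Hunk 3: at line 1 remove [tatxl] add [omsj,vwjvg,xbzco] -> 8 lines: ruva gwg omsj vwjvg xbzco tbmh gom zxl
Hunk 4: at line 5 remove [tbmh] add [xjsiu] -> 8 lines: ruva gwg omsj vwjvg xbzco xjsiu gom zxl
Hunk 5: at line 2 remove [vwjvg,xbzco,xjsiu] add [vkbvr] -> 6 lines: ruva gwg omsj vkbvr gom zxl
Final line 6: zxl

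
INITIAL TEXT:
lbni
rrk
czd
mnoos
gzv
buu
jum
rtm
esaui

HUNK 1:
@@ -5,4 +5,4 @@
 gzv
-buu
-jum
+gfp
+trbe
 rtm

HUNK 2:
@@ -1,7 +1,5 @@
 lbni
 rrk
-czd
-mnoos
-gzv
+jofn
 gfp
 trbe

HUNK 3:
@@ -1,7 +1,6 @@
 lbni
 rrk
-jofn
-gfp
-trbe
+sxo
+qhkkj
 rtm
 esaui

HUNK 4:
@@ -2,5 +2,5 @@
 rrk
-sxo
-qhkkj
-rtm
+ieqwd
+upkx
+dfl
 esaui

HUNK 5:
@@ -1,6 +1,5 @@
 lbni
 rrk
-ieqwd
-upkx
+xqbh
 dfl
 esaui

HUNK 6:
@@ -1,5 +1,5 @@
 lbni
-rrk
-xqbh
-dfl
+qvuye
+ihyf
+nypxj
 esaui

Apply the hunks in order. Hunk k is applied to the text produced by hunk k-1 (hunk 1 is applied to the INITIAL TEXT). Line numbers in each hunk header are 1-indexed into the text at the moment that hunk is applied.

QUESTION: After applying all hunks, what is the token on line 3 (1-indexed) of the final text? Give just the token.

Answer: ihyf

Derivation:
Hunk 1: at line 5 remove [buu,jum] add [gfp,trbe] -> 9 lines: lbni rrk czd mnoos gzv gfp trbe rtm esaui
Hunk 2: at line 1 remove [czd,mnoos,gzv] add [jofn] -> 7 lines: lbni rrk jofn gfp trbe rtm esaui
Hunk 3: at line 1 remove [jofn,gfp,trbe] add [sxo,qhkkj] -> 6 lines: lbni rrk sxo qhkkj rtm esaui
Hunk 4: at line 2 remove [sxo,qhkkj,rtm] add [ieqwd,upkx,dfl] -> 6 lines: lbni rrk ieqwd upkx dfl esaui
Hunk 5: at line 1 remove [ieqwd,upkx] add [xqbh] -> 5 lines: lbni rrk xqbh dfl esaui
Hunk 6: at line 1 remove [rrk,xqbh,dfl] add [qvuye,ihyf,nypxj] -> 5 lines: lbni qvuye ihyf nypxj esaui
Final line 3: ihyf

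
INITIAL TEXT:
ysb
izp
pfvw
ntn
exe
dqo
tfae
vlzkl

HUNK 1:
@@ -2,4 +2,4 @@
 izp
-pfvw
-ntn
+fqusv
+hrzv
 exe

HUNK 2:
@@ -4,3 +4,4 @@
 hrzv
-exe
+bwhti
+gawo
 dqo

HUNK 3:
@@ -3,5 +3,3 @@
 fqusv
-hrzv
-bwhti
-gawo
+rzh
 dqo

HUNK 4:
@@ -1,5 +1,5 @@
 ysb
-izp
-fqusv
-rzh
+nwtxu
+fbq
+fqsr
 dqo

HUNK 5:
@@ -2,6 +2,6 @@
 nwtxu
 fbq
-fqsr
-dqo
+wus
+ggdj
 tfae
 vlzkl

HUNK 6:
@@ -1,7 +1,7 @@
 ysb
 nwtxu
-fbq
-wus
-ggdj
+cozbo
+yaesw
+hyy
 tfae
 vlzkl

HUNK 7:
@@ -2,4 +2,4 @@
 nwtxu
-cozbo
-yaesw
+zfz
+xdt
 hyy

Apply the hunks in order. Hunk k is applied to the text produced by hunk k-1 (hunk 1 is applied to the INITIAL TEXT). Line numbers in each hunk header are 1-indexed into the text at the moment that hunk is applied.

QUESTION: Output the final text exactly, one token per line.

Answer: ysb
nwtxu
zfz
xdt
hyy
tfae
vlzkl

Derivation:
Hunk 1: at line 2 remove [pfvw,ntn] add [fqusv,hrzv] -> 8 lines: ysb izp fqusv hrzv exe dqo tfae vlzkl
Hunk 2: at line 4 remove [exe] add [bwhti,gawo] -> 9 lines: ysb izp fqusv hrzv bwhti gawo dqo tfae vlzkl
Hunk 3: at line 3 remove [hrzv,bwhti,gawo] add [rzh] -> 7 lines: ysb izp fqusv rzh dqo tfae vlzkl
Hunk 4: at line 1 remove [izp,fqusv,rzh] add [nwtxu,fbq,fqsr] -> 7 lines: ysb nwtxu fbq fqsr dqo tfae vlzkl
Hunk 5: at line 2 remove [fqsr,dqo] add [wus,ggdj] -> 7 lines: ysb nwtxu fbq wus ggdj tfae vlzkl
Hunk 6: at line 1 remove [fbq,wus,ggdj] add [cozbo,yaesw,hyy] -> 7 lines: ysb nwtxu cozbo yaesw hyy tfae vlzkl
Hunk 7: at line 2 remove [cozbo,yaesw] add [zfz,xdt] -> 7 lines: ysb nwtxu zfz xdt hyy tfae vlzkl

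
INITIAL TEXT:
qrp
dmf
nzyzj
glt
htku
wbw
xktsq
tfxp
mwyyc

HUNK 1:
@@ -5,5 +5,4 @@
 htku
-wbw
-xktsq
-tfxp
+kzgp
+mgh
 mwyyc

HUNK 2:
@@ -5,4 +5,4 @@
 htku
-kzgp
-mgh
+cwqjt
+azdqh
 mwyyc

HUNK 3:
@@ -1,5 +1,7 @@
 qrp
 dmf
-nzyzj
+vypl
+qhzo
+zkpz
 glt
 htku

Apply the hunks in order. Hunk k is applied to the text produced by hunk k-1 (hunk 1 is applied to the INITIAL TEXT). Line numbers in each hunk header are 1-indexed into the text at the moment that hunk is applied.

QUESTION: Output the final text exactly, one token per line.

Hunk 1: at line 5 remove [wbw,xktsq,tfxp] add [kzgp,mgh] -> 8 lines: qrp dmf nzyzj glt htku kzgp mgh mwyyc
Hunk 2: at line 5 remove [kzgp,mgh] add [cwqjt,azdqh] -> 8 lines: qrp dmf nzyzj glt htku cwqjt azdqh mwyyc
Hunk 3: at line 1 remove [nzyzj] add [vypl,qhzo,zkpz] -> 10 lines: qrp dmf vypl qhzo zkpz glt htku cwqjt azdqh mwyyc

Answer: qrp
dmf
vypl
qhzo
zkpz
glt
htku
cwqjt
azdqh
mwyyc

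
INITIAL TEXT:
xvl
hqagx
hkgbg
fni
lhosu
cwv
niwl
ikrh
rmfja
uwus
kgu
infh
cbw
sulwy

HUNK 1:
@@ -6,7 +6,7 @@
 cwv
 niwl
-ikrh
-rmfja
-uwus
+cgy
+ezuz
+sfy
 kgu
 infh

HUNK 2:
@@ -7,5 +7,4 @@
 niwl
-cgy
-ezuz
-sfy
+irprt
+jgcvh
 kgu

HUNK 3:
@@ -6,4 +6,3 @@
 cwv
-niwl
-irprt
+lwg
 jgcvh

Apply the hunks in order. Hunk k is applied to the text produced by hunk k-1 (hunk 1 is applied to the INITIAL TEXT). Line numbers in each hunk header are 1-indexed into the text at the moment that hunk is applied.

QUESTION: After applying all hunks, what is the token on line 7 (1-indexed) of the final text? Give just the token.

Hunk 1: at line 6 remove [ikrh,rmfja,uwus] add [cgy,ezuz,sfy] -> 14 lines: xvl hqagx hkgbg fni lhosu cwv niwl cgy ezuz sfy kgu infh cbw sulwy
Hunk 2: at line 7 remove [cgy,ezuz,sfy] add [irprt,jgcvh] -> 13 lines: xvl hqagx hkgbg fni lhosu cwv niwl irprt jgcvh kgu infh cbw sulwy
Hunk 3: at line 6 remove [niwl,irprt] add [lwg] -> 12 lines: xvl hqagx hkgbg fni lhosu cwv lwg jgcvh kgu infh cbw sulwy
Final line 7: lwg

Answer: lwg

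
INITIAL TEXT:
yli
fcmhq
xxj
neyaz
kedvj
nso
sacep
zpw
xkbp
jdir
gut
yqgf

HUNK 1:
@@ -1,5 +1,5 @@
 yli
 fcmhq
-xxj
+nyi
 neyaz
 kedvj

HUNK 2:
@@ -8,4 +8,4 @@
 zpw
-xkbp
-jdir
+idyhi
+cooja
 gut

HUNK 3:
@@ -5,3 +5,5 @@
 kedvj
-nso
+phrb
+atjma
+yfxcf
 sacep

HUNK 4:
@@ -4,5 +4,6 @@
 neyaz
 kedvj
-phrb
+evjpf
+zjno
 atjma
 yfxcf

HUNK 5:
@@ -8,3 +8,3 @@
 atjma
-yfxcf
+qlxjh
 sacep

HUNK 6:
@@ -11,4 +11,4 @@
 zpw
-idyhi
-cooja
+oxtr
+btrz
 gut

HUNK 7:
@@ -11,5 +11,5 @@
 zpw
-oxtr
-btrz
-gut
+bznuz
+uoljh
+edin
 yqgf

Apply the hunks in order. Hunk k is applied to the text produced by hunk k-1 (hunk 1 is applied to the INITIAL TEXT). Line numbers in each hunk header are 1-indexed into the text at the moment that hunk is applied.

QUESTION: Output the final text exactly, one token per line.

Answer: yli
fcmhq
nyi
neyaz
kedvj
evjpf
zjno
atjma
qlxjh
sacep
zpw
bznuz
uoljh
edin
yqgf

Derivation:
Hunk 1: at line 1 remove [xxj] add [nyi] -> 12 lines: yli fcmhq nyi neyaz kedvj nso sacep zpw xkbp jdir gut yqgf
Hunk 2: at line 8 remove [xkbp,jdir] add [idyhi,cooja] -> 12 lines: yli fcmhq nyi neyaz kedvj nso sacep zpw idyhi cooja gut yqgf
Hunk 3: at line 5 remove [nso] add [phrb,atjma,yfxcf] -> 14 lines: yli fcmhq nyi neyaz kedvj phrb atjma yfxcf sacep zpw idyhi cooja gut yqgf
Hunk 4: at line 4 remove [phrb] add [evjpf,zjno] -> 15 lines: yli fcmhq nyi neyaz kedvj evjpf zjno atjma yfxcf sacep zpw idyhi cooja gut yqgf
Hunk 5: at line 8 remove [yfxcf] add [qlxjh] -> 15 lines: yli fcmhq nyi neyaz kedvj evjpf zjno atjma qlxjh sacep zpw idyhi cooja gut yqgf
Hunk 6: at line 11 remove [idyhi,cooja] add [oxtr,btrz] -> 15 lines: yli fcmhq nyi neyaz kedvj evjpf zjno atjma qlxjh sacep zpw oxtr btrz gut yqgf
Hunk 7: at line 11 remove [oxtr,btrz,gut] add [bznuz,uoljh,edin] -> 15 lines: yli fcmhq nyi neyaz kedvj evjpf zjno atjma qlxjh sacep zpw bznuz uoljh edin yqgf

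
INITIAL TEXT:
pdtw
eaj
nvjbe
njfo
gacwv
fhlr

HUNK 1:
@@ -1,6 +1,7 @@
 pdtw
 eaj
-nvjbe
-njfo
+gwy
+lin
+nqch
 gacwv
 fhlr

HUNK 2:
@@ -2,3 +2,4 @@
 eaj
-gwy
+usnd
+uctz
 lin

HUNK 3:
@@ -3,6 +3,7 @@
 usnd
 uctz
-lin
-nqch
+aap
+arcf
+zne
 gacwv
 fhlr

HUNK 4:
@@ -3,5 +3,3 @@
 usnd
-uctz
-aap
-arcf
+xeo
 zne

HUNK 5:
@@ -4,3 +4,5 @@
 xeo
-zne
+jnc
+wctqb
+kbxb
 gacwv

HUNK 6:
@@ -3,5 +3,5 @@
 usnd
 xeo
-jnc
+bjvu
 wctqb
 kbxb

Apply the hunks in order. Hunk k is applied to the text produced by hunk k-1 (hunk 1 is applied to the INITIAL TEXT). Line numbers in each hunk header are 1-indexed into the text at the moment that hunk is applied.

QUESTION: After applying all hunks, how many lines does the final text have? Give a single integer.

Answer: 9

Derivation:
Hunk 1: at line 1 remove [nvjbe,njfo] add [gwy,lin,nqch] -> 7 lines: pdtw eaj gwy lin nqch gacwv fhlr
Hunk 2: at line 2 remove [gwy] add [usnd,uctz] -> 8 lines: pdtw eaj usnd uctz lin nqch gacwv fhlr
Hunk 3: at line 3 remove [lin,nqch] add [aap,arcf,zne] -> 9 lines: pdtw eaj usnd uctz aap arcf zne gacwv fhlr
Hunk 4: at line 3 remove [uctz,aap,arcf] add [xeo] -> 7 lines: pdtw eaj usnd xeo zne gacwv fhlr
Hunk 5: at line 4 remove [zne] add [jnc,wctqb,kbxb] -> 9 lines: pdtw eaj usnd xeo jnc wctqb kbxb gacwv fhlr
Hunk 6: at line 3 remove [jnc] add [bjvu] -> 9 lines: pdtw eaj usnd xeo bjvu wctqb kbxb gacwv fhlr
Final line count: 9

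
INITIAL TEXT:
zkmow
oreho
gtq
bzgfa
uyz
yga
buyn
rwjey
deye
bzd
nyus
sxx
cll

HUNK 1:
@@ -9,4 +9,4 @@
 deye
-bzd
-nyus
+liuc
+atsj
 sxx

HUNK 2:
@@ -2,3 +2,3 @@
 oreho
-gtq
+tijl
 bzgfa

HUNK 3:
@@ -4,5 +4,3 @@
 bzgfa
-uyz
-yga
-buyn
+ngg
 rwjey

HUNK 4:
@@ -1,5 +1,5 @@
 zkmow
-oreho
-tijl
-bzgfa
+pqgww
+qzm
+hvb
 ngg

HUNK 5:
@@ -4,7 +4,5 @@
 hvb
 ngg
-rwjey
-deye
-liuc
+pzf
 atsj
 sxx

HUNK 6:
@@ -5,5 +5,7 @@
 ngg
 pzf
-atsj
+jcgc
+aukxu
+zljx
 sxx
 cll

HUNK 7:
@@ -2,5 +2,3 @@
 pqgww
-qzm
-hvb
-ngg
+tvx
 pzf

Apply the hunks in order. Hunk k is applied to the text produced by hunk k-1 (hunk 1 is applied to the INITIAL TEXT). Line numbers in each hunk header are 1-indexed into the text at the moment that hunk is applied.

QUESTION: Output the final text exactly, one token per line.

Answer: zkmow
pqgww
tvx
pzf
jcgc
aukxu
zljx
sxx
cll

Derivation:
Hunk 1: at line 9 remove [bzd,nyus] add [liuc,atsj] -> 13 lines: zkmow oreho gtq bzgfa uyz yga buyn rwjey deye liuc atsj sxx cll
Hunk 2: at line 2 remove [gtq] add [tijl] -> 13 lines: zkmow oreho tijl bzgfa uyz yga buyn rwjey deye liuc atsj sxx cll
Hunk 3: at line 4 remove [uyz,yga,buyn] add [ngg] -> 11 lines: zkmow oreho tijl bzgfa ngg rwjey deye liuc atsj sxx cll
Hunk 4: at line 1 remove [oreho,tijl,bzgfa] add [pqgww,qzm,hvb] -> 11 lines: zkmow pqgww qzm hvb ngg rwjey deye liuc atsj sxx cll
Hunk 5: at line 4 remove [rwjey,deye,liuc] add [pzf] -> 9 lines: zkmow pqgww qzm hvb ngg pzf atsj sxx cll
Hunk 6: at line 5 remove [atsj] add [jcgc,aukxu,zljx] -> 11 lines: zkmow pqgww qzm hvb ngg pzf jcgc aukxu zljx sxx cll
Hunk 7: at line 2 remove [qzm,hvb,ngg] add [tvx] -> 9 lines: zkmow pqgww tvx pzf jcgc aukxu zljx sxx cll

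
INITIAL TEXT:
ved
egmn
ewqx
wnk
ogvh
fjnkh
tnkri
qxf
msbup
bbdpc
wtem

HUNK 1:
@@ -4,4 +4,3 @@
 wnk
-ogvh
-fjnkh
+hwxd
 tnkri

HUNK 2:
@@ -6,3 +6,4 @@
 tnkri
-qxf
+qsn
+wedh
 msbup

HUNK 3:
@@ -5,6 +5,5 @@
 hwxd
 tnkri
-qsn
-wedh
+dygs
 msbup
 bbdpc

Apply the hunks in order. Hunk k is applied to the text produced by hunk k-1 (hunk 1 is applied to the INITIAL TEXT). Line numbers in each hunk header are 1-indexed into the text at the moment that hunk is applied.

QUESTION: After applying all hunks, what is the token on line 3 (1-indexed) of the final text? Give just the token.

Hunk 1: at line 4 remove [ogvh,fjnkh] add [hwxd] -> 10 lines: ved egmn ewqx wnk hwxd tnkri qxf msbup bbdpc wtem
Hunk 2: at line 6 remove [qxf] add [qsn,wedh] -> 11 lines: ved egmn ewqx wnk hwxd tnkri qsn wedh msbup bbdpc wtem
Hunk 3: at line 5 remove [qsn,wedh] add [dygs] -> 10 lines: ved egmn ewqx wnk hwxd tnkri dygs msbup bbdpc wtem
Final line 3: ewqx

Answer: ewqx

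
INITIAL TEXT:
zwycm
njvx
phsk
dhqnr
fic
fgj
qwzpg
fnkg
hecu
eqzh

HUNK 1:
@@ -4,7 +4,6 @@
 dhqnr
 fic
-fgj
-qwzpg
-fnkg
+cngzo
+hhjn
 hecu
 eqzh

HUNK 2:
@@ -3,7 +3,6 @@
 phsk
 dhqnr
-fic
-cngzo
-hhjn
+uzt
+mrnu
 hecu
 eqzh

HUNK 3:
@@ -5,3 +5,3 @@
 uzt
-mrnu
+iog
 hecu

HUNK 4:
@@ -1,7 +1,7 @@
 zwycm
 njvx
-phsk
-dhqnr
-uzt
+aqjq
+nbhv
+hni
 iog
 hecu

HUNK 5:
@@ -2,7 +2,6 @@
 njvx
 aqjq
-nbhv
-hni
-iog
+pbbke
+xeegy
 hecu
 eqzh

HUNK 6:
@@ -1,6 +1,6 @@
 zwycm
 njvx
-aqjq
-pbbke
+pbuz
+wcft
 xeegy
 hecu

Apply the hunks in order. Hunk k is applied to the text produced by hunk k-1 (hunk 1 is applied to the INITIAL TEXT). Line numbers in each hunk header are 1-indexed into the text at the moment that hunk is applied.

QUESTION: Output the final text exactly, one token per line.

Answer: zwycm
njvx
pbuz
wcft
xeegy
hecu
eqzh

Derivation:
Hunk 1: at line 4 remove [fgj,qwzpg,fnkg] add [cngzo,hhjn] -> 9 lines: zwycm njvx phsk dhqnr fic cngzo hhjn hecu eqzh
Hunk 2: at line 3 remove [fic,cngzo,hhjn] add [uzt,mrnu] -> 8 lines: zwycm njvx phsk dhqnr uzt mrnu hecu eqzh
Hunk 3: at line 5 remove [mrnu] add [iog] -> 8 lines: zwycm njvx phsk dhqnr uzt iog hecu eqzh
Hunk 4: at line 1 remove [phsk,dhqnr,uzt] add [aqjq,nbhv,hni] -> 8 lines: zwycm njvx aqjq nbhv hni iog hecu eqzh
Hunk 5: at line 2 remove [nbhv,hni,iog] add [pbbke,xeegy] -> 7 lines: zwycm njvx aqjq pbbke xeegy hecu eqzh
Hunk 6: at line 1 remove [aqjq,pbbke] add [pbuz,wcft] -> 7 lines: zwycm njvx pbuz wcft xeegy hecu eqzh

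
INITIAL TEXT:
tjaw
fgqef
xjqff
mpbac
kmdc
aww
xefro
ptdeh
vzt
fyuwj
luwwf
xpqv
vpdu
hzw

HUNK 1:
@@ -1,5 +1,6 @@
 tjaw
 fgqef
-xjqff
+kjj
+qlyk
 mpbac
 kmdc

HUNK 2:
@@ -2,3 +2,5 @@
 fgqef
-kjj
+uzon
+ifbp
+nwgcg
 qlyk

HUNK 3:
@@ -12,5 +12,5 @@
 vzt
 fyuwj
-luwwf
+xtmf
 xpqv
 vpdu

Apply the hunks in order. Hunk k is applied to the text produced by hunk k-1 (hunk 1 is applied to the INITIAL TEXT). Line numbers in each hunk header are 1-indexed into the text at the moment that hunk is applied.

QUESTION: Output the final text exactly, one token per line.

Hunk 1: at line 1 remove [xjqff] add [kjj,qlyk] -> 15 lines: tjaw fgqef kjj qlyk mpbac kmdc aww xefro ptdeh vzt fyuwj luwwf xpqv vpdu hzw
Hunk 2: at line 2 remove [kjj] add [uzon,ifbp,nwgcg] -> 17 lines: tjaw fgqef uzon ifbp nwgcg qlyk mpbac kmdc aww xefro ptdeh vzt fyuwj luwwf xpqv vpdu hzw
Hunk 3: at line 12 remove [luwwf] add [xtmf] -> 17 lines: tjaw fgqef uzon ifbp nwgcg qlyk mpbac kmdc aww xefro ptdeh vzt fyuwj xtmf xpqv vpdu hzw

Answer: tjaw
fgqef
uzon
ifbp
nwgcg
qlyk
mpbac
kmdc
aww
xefro
ptdeh
vzt
fyuwj
xtmf
xpqv
vpdu
hzw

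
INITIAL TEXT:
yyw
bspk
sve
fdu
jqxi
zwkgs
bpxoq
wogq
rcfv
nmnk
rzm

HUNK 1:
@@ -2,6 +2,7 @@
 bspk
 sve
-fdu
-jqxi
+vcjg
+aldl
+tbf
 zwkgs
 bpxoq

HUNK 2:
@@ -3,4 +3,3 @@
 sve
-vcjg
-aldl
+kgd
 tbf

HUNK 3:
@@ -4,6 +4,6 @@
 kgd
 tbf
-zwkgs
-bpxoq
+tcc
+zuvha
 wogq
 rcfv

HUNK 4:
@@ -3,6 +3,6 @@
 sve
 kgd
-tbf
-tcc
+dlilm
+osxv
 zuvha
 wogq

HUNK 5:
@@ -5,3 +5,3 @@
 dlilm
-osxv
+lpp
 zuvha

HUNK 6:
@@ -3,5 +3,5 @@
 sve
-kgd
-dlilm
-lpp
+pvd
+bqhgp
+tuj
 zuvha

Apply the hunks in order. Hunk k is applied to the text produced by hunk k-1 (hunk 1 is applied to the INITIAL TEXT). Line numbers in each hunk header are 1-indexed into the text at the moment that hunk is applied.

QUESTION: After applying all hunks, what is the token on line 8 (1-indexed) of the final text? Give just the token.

Answer: wogq

Derivation:
Hunk 1: at line 2 remove [fdu,jqxi] add [vcjg,aldl,tbf] -> 12 lines: yyw bspk sve vcjg aldl tbf zwkgs bpxoq wogq rcfv nmnk rzm
Hunk 2: at line 3 remove [vcjg,aldl] add [kgd] -> 11 lines: yyw bspk sve kgd tbf zwkgs bpxoq wogq rcfv nmnk rzm
Hunk 3: at line 4 remove [zwkgs,bpxoq] add [tcc,zuvha] -> 11 lines: yyw bspk sve kgd tbf tcc zuvha wogq rcfv nmnk rzm
Hunk 4: at line 3 remove [tbf,tcc] add [dlilm,osxv] -> 11 lines: yyw bspk sve kgd dlilm osxv zuvha wogq rcfv nmnk rzm
Hunk 5: at line 5 remove [osxv] add [lpp] -> 11 lines: yyw bspk sve kgd dlilm lpp zuvha wogq rcfv nmnk rzm
Hunk 6: at line 3 remove [kgd,dlilm,lpp] add [pvd,bqhgp,tuj] -> 11 lines: yyw bspk sve pvd bqhgp tuj zuvha wogq rcfv nmnk rzm
Final line 8: wogq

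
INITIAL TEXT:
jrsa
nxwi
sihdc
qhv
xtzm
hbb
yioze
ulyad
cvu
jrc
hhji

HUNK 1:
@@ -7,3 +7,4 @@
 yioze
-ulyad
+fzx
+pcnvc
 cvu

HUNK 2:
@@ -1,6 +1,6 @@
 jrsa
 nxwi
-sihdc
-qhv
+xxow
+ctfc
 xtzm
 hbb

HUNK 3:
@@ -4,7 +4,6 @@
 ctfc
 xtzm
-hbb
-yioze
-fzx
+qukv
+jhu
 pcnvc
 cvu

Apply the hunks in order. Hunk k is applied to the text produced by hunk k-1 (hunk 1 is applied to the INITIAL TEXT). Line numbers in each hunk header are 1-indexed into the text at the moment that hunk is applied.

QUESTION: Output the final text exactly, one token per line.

Answer: jrsa
nxwi
xxow
ctfc
xtzm
qukv
jhu
pcnvc
cvu
jrc
hhji

Derivation:
Hunk 1: at line 7 remove [ulyad] add [fzx,pcnvc] -> 12 lines: jrsa nxwi sihdc qhv xtzm hbb yioze fzx pcnvc cvu jrc hhji
Hunk 2: at line 1 remove [sihdc,qhv] add [xxow,ctfc] -> 12 lines: jrsa nxwi xxow ctfc xtzm hbb yioze fzx pcnvc cvu jrc hhji
Hunk 3: at line 4 remove [hbb,yioze,fzx] add [qukv,jhu] -> 11 lines: jrsa nxwi xxow ctfc xtzm qukv jhu pcnvc cvu jrc hhji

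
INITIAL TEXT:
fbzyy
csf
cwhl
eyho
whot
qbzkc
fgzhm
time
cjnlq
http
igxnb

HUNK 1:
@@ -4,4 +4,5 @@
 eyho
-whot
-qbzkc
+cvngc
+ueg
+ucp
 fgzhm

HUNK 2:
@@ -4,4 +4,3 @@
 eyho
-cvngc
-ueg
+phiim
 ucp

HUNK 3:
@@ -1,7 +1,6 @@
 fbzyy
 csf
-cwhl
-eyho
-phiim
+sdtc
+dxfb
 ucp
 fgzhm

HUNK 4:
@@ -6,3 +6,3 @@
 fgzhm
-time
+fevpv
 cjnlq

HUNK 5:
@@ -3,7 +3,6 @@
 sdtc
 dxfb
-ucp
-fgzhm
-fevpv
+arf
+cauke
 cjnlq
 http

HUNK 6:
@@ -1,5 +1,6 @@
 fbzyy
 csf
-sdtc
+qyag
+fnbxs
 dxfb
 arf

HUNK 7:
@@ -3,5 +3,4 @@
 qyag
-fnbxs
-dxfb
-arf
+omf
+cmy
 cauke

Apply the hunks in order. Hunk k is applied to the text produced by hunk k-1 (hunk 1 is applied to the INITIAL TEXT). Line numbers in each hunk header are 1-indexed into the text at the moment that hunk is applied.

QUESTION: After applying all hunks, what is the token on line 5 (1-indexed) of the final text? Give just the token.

Hunk 1: at line 4 remove [whot,qbzkc] add [cvngc,ueg,ucp] -> 12 lines: fbzyy csf cwhl eyho cvngc ueg ucp fgzhm time cjnlq http igxnb
Hunk 2: at line 4 remove [cvngc,ueg] add [phiim] -> 11 lines: fbzyy csf cwhl eyho phiim ucp fgzhm time cjnlq http igxnb
Hunk 3: at line 1 remove [cwhl,eyho,phiim] add [sdtc,dxfb] -> 10 lines: fbzyy csf sdtc dxfb ucp fgzhm time cjnlq http igxnb
Hunk 4: at line 6 remove [time] add [fevpv] -> 10 lines: fbzyy csf sdtc dxfb ucp fgzhm fevpv cjnlq http igxnb
Hunk 5: at line 3 remove [ucp,fgzhm,fevpv] add [arf,cauke] -> 9 lines: fbzyy csf sdtc dxfb arf cauke cjnlq http igxnb
Hunk 6: at line 1 remove [sdtc] add [qyag,fnbxs] -> 10 lines: fbzyy csf qyag fnbxs dxfb arf cauke cjnlq http igxnb
Hunk 7: at line 3 remove [fnbxs,dxfb,arf] add [omf,cmy] -> 9 lines: fbzyy csf qyag omf cmy cauke cjnlq http igxnb
Final line 5: cmy

Answer: cmy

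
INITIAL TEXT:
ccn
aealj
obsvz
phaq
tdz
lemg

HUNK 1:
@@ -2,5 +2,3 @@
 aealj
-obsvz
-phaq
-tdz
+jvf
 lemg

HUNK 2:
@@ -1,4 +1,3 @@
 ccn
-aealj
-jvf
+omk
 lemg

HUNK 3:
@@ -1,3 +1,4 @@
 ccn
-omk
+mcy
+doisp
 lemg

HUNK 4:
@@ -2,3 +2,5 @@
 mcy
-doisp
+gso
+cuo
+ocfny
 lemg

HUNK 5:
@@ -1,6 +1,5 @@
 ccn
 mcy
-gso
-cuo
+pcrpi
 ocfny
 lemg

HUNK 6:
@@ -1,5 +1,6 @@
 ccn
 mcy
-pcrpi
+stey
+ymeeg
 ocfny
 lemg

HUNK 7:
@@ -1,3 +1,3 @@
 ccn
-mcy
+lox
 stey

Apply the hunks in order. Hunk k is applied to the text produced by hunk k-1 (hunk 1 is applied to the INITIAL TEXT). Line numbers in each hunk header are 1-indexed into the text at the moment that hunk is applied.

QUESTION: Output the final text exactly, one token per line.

Hunk 1: at line 2 remove [obsvz,phaq,tdz] add [jvf] -> 4 lines: ccn aealj jvf lemg
Hunk 2: at line 1 remove [aealj,jvf] add [omk] -> 3 lines: ccn omk lemg
Hunk 3: at line 1 remove [omk] add [mcy,doisp] -> 4 lines: ccn mcy doisp lemg
Hunk 4: at line 2 remove [doisp] add [gso,cuo,ocfny] -> 6 lines: ccn mcy gso cuo ocfny lemg
Hunk 5: at line 1 remove [gso,cuo] add [pcrpi] -> 5 lines: ccn mcy pcrpi ocfny lemg
Hunk 6: at line 1 remove [pcrpi] add [stey,ymeeg] -> 6 lines: ccn mcy stey ymeeg ocfny lemg
Hunk 7: at line 1 remove [mcy] add [lox] -> 6 lines: ccn lox stey ymeeg ocfny lemg

Answer: ccn
lox
stey
ymeeg
ocfny
lemg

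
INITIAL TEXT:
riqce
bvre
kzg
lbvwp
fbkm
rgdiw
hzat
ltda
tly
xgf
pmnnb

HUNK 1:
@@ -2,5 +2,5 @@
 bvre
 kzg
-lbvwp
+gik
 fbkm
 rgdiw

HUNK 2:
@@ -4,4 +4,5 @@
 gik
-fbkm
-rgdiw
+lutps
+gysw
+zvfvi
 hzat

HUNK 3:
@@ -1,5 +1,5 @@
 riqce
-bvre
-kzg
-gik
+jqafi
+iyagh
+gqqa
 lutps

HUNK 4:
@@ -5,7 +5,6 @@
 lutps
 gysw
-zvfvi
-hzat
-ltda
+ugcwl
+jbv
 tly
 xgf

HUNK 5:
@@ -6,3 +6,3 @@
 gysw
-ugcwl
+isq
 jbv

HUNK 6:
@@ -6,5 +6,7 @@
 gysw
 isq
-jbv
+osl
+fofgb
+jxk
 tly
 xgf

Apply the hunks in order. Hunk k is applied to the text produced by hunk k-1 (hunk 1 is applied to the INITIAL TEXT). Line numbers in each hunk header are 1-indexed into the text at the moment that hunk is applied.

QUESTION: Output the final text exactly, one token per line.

Hunk 1: at line 2 remove [lbvwp] add [gik] -> 11 lines: riqce bvre kzg gik fbkm rgdiw hzat ltda tly xgf pmnnb
Hunk 2: at line 4 remove [fbkm,rgdiw] add [lutps,gysw,zvfvi] -> 12 lines: riqce bvre kzg gik lutps gysw zvfvi hzat ltda tly xgf pmnnb
Hunk 3: at line 1 remove [bvre,kzg,gik] add [jqafi,iyagh,gqqa] -> 12 lines: riqce jqafi iyagh gqqa lutps gysw zvfvi hzat ltda tly xgf pmnnb
Hunk 4: at line 5 remove [zvfvi,hzat,ltda] add [ugcwl,jbv] -> 11 lines: riqce jqafi iyagh gqqa lutps gysw ugcwl jbv tly xgf pmnnb
Hunk 5: at line 6 remove [ugcwl] add [isq] -> 11 lines: riqce jqafi iyagh gqqa lutps gysw isq jbv tly xgf pmnnb
Hunk 6: at line 6 remove [jbv] add [osl,fofgb,jxk] -> 13 lines: riqce jqafi iyagh gqqa lutps gysw isq osl fofgb jxk tly xgf pmnnb

Answer: riqce
jqafi
iyagh
gqqa
lutps
gysw
isq
osl
fofgb
jxk
tly
xgf
pmnnb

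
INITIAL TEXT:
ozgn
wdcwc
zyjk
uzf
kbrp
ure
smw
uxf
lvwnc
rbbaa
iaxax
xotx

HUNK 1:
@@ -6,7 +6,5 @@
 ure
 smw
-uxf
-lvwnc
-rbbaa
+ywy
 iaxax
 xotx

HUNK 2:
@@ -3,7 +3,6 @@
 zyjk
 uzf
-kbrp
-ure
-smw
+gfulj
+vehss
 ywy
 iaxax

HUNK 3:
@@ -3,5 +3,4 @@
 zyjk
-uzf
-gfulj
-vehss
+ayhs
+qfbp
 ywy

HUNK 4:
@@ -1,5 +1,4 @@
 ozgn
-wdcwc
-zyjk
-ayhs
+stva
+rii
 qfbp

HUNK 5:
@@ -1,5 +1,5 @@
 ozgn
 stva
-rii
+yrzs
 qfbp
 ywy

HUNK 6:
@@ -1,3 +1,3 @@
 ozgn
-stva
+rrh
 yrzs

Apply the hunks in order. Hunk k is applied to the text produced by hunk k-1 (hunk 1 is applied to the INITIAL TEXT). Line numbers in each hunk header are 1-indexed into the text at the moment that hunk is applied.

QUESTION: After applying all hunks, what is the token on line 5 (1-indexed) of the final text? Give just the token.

Answer: ywy

Derivation:
Hunk 1: at line 6 remove [uxf,lvwnc,rbbaa] add [ywy] -> 10 lines: ozgn wdcwc zyjk uzf kbrp ure smw ywy iaxax xotx
Hunk 2: at line 3 remove [kbrp,ure,smw] add [gfulj,vehss] -> 9 lines: ozgn wdcwc zyjk uzf gfulj vehss ywy iaxax xotx
Hunk 3: at line 3 remove [uzf,gfulj,vehss] add [ayhs,qfbp] -> 8 lines: ozgn wdcwc zyjk ayhs qfbp ywy iaxax xotx
Hunk 4: at line 1 remove [wdcwc,zyjk,ayhs] add [stva,rii] -> 7 lines: ozgn stva rii qfbp ywy iaxax xotx
Hunk 5: at line 1 remove [rii] add [yrzs] -> 7 lines: ozgn stva yrzs qfbp ywy iaxax xotx
Hunk 6: at line 1 remove [stva] add [rrh] -> 7 lines: ozgn rrh yrzs qfbp ywy iaxax xotx
Final line 5: ywy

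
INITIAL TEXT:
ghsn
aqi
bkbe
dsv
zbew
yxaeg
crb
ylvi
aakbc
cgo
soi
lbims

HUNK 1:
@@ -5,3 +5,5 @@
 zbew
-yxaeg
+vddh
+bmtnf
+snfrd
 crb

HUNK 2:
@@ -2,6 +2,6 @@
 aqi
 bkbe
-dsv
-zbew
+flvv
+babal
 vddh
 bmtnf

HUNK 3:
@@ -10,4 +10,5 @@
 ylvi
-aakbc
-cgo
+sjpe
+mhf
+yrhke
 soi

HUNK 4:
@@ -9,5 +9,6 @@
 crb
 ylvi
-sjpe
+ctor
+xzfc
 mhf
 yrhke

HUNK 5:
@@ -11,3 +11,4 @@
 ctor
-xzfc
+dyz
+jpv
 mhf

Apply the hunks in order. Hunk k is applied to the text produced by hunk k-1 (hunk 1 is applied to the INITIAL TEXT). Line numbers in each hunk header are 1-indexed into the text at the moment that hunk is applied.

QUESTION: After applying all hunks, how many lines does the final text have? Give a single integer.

Hunk 1: at line 5 remove [yxaeg] add [vddh,bmtnf,snfrd] -> 14 lines: ghsn aqi bkbe dsv zbew vddh bmtnf snfrd crb ylvi aakbc cgo soi lbims
Hunk 2: at line 2 remove [dsv,zbew] add [flvv,babal] -> 14 lines: ghsn aqi bkbe flvv babal vddh bmtnf snfrd crb ylvi aakbc cgo soi lbims
Hunk 3: at line 10 remove [aakbc,cgo] add [sjpe,mhf,yrhke] -> 15 lines: ghsn aqi bkbe flvv babal vddh bmtnf snfrd crb ylvi sjpe mhf yrhke soi lbims
Hunk 4: at line 9 remove [sjpe] add [ctor,xzfc] -> 16 lines: ghsn aqi bkbe flvv babal vddh bmtnf snfrd crb ylvi ctor xzfc mhf yrhke soi lbims
Hunk 5: at line 11 remove [xzfc] add [dyz,jpv] -> 17 lines: ghsn aqi bkbe flvv babal vddh bmtnf snfrd crb ylvi ctor dyz jpv mhf yrhke soi lbims
Final line count: 17

Answer: 17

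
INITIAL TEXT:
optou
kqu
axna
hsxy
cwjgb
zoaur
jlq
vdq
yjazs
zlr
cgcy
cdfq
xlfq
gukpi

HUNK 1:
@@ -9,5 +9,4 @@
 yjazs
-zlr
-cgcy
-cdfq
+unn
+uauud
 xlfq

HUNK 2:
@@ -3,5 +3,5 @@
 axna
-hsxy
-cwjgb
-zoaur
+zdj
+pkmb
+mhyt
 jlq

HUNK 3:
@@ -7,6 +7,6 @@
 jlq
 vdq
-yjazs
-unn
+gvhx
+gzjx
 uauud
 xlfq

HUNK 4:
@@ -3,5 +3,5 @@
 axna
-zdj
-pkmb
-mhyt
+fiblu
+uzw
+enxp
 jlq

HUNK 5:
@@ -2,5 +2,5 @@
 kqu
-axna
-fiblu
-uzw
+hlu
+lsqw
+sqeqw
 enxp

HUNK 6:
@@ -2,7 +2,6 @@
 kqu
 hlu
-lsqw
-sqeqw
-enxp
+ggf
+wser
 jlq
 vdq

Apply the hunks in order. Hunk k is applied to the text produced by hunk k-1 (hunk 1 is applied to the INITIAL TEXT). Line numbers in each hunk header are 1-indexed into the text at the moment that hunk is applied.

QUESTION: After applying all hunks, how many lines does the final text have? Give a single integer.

Answer: 12

Derivation:
Hunk 1: at line 9 remove [zlr,cgcy,cdfq] add [unn,uauud] -> 13 lines: optou kqu axna hsxy cwjgb zoaur jlq vdq yjazs unn uauud xlfq gukpi
Hunk 2: at line 3 remove [hsxy,cwjgb,zoaur] add [zdj,pkmb,mhyt] -> 13 lines: optou kqu axna zdj pkmb mhyt jlq vdq yjazs unn uauud xlfq gukpi
Hunk 3: at line 7 remove [yjazs,unn] add [gvhx,gzjx] -> 13 lines: optou kqu axna zdj pkmb mhyt jlq vdq gvhx gzjx uauud xlfq gukpi
Hunk 4: at line 3 remove [zdj,pkmb,mhyt] add [fiblu,uzw,enxp] -> 13 lines: optou kqu axna fiblu uzw enxp jlq vdq gvhx gzjx uauud xlfq gukpi
Hunk 5: at line 2 remove [axna,fiblu,uzw] add [hlu,lsqw,sqeqw] -> 13 lines: optou kqu hlu lsqw sqeqw enxp jlq vdq gvhx gzjx uauud xlfq gukpi
Hunk 6: at line 2 remove [lsqw,sqeqw,enxp] add [ggf,wser] -> 12 lines: optou kqu hlu ggf wser jlq vdq gvhx gzjx uauud xlfq gukpi
Final line count: 12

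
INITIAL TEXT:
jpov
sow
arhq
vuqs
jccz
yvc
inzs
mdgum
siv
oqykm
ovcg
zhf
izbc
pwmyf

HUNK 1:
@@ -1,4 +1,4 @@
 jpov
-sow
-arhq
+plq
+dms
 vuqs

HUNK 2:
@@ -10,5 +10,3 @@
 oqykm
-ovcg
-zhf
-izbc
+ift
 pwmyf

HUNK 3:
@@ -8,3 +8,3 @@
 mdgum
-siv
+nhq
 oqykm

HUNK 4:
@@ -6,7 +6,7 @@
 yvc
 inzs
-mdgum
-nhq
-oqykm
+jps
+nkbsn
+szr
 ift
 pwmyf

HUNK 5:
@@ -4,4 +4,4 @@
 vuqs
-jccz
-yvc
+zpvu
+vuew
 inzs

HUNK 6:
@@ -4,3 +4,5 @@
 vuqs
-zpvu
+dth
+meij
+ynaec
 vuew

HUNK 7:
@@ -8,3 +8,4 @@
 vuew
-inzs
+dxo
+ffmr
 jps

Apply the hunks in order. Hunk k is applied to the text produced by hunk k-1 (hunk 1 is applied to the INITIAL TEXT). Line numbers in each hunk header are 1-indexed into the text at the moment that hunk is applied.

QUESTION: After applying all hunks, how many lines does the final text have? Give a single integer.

Hunk 1: at line 1 remove [sow,arhq] add [plq,dms] -> 14 lines: jpov plq dms vuqs jccz yvc inzs mdgum siv oqykm ovcg zhf izbc pwmyf
Hunk 2: at line 10 remove [ovcg,zhf,izbc] add [ift] -> 12 lines: jpov plq dms vuqs jccz yvc inzs mdgum siv oqykm ift pwmyf
Hunk 3: at line 8 remove [siv] add [nhq] -> 12 lines: jpov plq dms vuqs jccz yvc inzs mdgum nhq oqykm ift pwmyf
Hunk 4: at line 6 remove [mdgum,nhq,oqykm] add [jps,nkbsn,szr] -> 12 lines: jpov plq dms vuqs jccz yvc inzs jps nkbsn szr ift pwmyf
Hunk 5: at line 4 remove [jccz,yvc] add [zpvu,vuew] -> 12 lines: jpov plq dms vuqs zpvu vuew inzs jps nkbsn szr ift pwmyf
Hunk 6: at line 4 remove [zpvu] add [dth,meij,ynaec] -> 14 lines: jpov plq dms vuqs dth meij ynaec vuew inzs jps nkbsn szr ift pwmyf
Hunk 7: at line 8 remove [inzs] add [dxo,ffmr] -> 15 lines: jpov plq dms vuqs dth meij ynaec vuew dxo ffmr jps nkbsn szr ift pwmyf
Final line count: 15

Answer: 15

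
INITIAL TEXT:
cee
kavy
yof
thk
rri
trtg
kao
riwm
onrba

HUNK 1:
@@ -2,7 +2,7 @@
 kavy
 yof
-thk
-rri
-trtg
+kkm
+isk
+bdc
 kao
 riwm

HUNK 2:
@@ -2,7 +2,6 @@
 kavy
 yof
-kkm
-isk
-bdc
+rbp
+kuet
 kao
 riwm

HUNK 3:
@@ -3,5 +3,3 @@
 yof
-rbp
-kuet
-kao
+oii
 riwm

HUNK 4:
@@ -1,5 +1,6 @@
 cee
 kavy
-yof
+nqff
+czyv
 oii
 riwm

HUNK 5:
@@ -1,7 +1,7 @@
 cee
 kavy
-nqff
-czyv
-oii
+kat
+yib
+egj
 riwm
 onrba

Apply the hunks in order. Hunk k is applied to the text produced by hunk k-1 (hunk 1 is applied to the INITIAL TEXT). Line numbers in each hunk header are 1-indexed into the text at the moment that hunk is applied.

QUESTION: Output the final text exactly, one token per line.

Answer: cee
kavy
kat
yib
egj
riwm
onrba

Derivation:
Hunk 1: at line 2 remove [thk,rri,trtg] add [kkm,isk,bdc] -> 9 lines: cee kavy yof kkm isk bdc kao riwm onrba
Hunk 2: at line 2 remove [kkm,isk,bdc] add [rbp,kuet] -> 8 lines: cee kavy yof rbp kuet kao riwm onrba
Hunk 3: at line 3 remove [rbp,kuet,kao] add [oii] -> 6 lines: cee kavy yof oii riwm onrba
Hunk 4: at line 1 remove [yof] add [nqff,czyv] -> 7 lines: cee kavy nqff czyv oii riwm onrba
Hunk 5: at line 1 remove [nqff,czyv,oii] add [kat,yib,egj] -> 7 lines: cee kavy kat yib egj riwm onrba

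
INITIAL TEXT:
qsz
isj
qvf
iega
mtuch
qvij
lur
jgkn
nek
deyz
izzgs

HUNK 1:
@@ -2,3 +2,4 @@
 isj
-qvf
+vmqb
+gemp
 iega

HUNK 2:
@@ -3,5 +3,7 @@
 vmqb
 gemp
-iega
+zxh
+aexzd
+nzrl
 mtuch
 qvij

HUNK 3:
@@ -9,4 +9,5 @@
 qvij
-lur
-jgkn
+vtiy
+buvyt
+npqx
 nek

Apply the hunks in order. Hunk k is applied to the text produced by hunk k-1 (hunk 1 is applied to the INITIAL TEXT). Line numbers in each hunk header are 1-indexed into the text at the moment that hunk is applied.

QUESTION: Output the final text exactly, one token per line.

Hunk 1: at line 2 remove [qvf] add [vmqb,gemp] -> 12 lines: qsz isj vmqb gemp iega mtuch qvij lur jgkn nek deyz izzgs
Hunk 2: at line 3 remove [iega] add [zxh,aexzd,nzrl] -> 14 lines: qsz isj vmqb gemp zxh aexzd nzrl mtuch qvij lur jgkn nek deyz izzgs
Hunk 3: at line 9 remove [lur,jgkn] add [vtiy,buvyt,npqx] -> 15 lines: qsz isj vmqb gemp zxh aexzd nzrl mtuch qvij vtiy buvyt npqx nek deyz izzgs

Answer: qsz
isj
vmqb
gemp
zxh
aexzd
nzrl
mtuch
qvij
vtiy
buvyt
npqx
nek
deyz
izzgs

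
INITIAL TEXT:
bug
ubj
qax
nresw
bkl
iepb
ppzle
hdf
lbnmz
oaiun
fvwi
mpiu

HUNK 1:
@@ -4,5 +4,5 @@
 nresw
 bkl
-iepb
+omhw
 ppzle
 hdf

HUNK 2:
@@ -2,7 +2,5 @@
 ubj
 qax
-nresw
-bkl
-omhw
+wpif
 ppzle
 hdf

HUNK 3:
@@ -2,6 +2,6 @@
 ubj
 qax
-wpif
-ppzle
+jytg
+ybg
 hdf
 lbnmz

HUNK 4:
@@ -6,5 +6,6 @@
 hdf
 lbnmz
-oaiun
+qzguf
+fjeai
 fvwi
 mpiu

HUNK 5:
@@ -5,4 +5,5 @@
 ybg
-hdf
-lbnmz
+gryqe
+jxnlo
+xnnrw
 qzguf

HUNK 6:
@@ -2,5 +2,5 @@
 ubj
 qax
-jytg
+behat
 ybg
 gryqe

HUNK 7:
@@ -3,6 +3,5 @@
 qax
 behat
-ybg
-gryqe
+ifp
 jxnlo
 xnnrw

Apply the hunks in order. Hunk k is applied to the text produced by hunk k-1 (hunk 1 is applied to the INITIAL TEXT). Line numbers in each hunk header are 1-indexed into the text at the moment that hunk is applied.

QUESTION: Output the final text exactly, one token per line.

Answer: bug
ubj
qax
behat
ifp
jxnlo
xnnrw
qzguf
fjeai
fvwi
mpiu

Derivation:
Hunk 1: at line 4 remove [iepb] add [omhw] -> 12 lines: bug ubj qax nresw bkl omhw ppzle hdf lbnmz oaiun fvwi mpiu
Hunk 2: at line 2 remove [nresw,bkl,omhw] add [wpif] -> 10 lines: bug ubj qax wpif ppzle hdf lbnmz oaiun fvwi mpiu
Hunk 3: at line 2 remove [wpif,ppzle] add [jytg,ybg] -> 10 lines: bug ubj qax jytg ybg hdf lbnmz oaiun fvwi mpiu
Hunk 4: at line 6 remove [oaiun] add [qzguf,fjeai] -> 11 lines: bug ubj qax jytg ybg hdf lbnmz qzguf fjeai fvwi mpiu
Hunk 5: at line 5 remove [hdf,lbnmz] add [gryqe,jxnlo,xnnrw] -> 12 lines: bug ubj qax jytg ybg gryqe jxnlo xnnrw qzguf fjeai fvwi mpiu
Hunk 6: at line 2 remove [jytg] add [behat] -> 12 lines: bug ubj qax behat ybg gryqe jxnlo xnnrw qzguf fjeai fvwi mpiu
Hunk 7: at line 3 remove [ybg,gryqe] add [ifp] -> 11 lines: bug ubj qax behat ifp jxnlo xnnrw qzguf fjeai fvwi mpiu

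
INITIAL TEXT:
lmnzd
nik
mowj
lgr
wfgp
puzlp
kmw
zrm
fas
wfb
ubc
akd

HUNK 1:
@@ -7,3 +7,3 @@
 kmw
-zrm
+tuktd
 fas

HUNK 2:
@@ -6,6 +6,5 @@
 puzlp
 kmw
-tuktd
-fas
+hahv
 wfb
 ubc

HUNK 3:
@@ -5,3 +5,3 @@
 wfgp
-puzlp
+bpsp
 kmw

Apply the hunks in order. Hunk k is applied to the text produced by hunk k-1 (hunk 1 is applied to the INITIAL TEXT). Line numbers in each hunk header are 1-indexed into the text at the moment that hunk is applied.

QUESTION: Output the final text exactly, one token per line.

Hunk 1: at line 7 remove [zrm] add [tuktd] -> 12 lines: lmnzd nik mowj lgr wfgp puzlp kmw tuktd fas wfb ubc akd
Hunk 2: at line 6 remove [tuktd,fas] add [hahv] -> 11 lines: lmnzd nik mowj lgr wfgp puzlp kmw hahv wfb ubc akd
Hunk 3: at line 5 remove [puzlp] add [bpsp] -> 11 lines: lmnzd nik mowj lgr wfgp bpsp kmw hahv wfb ubc akd

Answer: lmnzd
nik
mowj
lgr
wfgp
bpsp
kmw
hahv
wfb
ubc
akd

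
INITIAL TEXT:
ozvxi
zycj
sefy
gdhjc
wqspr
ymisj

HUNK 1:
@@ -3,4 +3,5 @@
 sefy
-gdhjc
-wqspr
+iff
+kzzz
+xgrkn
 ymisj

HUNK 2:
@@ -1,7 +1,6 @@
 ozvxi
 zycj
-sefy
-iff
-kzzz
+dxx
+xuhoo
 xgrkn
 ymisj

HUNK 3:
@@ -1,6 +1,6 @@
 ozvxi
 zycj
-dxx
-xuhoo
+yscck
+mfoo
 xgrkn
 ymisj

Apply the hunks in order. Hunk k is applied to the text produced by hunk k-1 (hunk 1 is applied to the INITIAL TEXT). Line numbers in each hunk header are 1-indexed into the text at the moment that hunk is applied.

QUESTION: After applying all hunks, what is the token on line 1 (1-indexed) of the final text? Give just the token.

Hunk 1: at line 3 remove [gdhjc,wqspr] add [iff,kzzz,xgrkn] -> 7 lines: ozvxi zycj sefy iff kzzz xgrkn ymisj
Hunk 2: at line 1 remove [sefy,iff,kzzz] add [dxx,xuhoo] -> 6 lines: ozvxi zycj dxx xuhoo xgrkn ymisj
Hunk 3: at line 1 remove [dxx,xuhoo] add [yscck,mfoo] -> 6 lines: ozvxi zycj yscck mfoo xgrkn ymisj
Final line 1: ozvxi

Answer: ozvxi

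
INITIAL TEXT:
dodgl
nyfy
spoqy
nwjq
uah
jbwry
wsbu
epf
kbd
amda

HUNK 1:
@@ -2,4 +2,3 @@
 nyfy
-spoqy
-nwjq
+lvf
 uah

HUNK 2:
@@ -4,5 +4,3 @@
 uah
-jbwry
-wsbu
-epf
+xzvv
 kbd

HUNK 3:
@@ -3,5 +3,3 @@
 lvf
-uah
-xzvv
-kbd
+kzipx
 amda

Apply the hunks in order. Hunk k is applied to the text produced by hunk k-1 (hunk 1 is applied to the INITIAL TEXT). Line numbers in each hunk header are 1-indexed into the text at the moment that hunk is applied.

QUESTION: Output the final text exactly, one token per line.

Answer: dodgl
nyfy
lvf
kzipx
amda

Derivation:
Hunk 1: at line 2 remove [spoqy,nwjq] add [lvf] -> 9 lines: dodgl nyfy lvf uah jbwry wsbu epf kbd amda
Hunk 2: at line 4 remove [jbwry,wsbu,epf] add [xzvv] -> 7 lines: dodgl nyfy lvf uah xzvv kbd amda
Hunk 3: at line 3 remove [uah,xzvv,kbd] add [kzipx] -> 5 lines: dodgl nyfy lvf kzipx amda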